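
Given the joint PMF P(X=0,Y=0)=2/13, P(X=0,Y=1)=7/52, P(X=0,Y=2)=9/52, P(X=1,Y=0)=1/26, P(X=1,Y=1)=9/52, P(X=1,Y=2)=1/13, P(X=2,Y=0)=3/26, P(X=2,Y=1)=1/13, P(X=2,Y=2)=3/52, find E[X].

First find marginal of X:
P(X=0) = 6/13
P(X=1) = 15/52
P(X=2) = 1/4
E[X] = 0 × 6/13 + 1 × 15/52 + 2 × 1/4 = 41/52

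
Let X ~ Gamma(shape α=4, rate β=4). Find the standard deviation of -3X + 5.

For X ~ Gamma(shape α=4, rate β=4):
Var(X) = \frac{1}{4}
SD(X) = √(Var(X)) = √(\frac{1}{4}) = \frac{1}{2}
SD(-3X + 5) = |-3| × SD(X) = 3 × \frac{1}{2} = \frac{3}{2}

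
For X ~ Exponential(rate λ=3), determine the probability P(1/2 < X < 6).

P(1/2 < X < 6) = ∫_{1/2}^{6} f(x) dx
where f(x) = 3 e^{- 3 x}
= - \frac{1}{e^{18}} + e^{- \frac{3}{2}}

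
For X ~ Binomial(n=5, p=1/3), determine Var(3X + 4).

For X ~ Binomial(n=5, p=1/3):
Var(X) = \frac{10}{9}
Var(3X + 4) = (3)² × Var(X) = 9 × \frac{10}{9} = 10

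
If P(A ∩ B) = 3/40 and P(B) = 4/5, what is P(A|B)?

P(A|B) = P(A ∩ B) / P(B)
= (3/40) / (4/5)
= 3/32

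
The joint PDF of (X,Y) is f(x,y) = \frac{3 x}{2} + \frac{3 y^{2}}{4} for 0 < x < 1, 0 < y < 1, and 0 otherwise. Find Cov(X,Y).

E[XY] = ∫∫ xy × f(x,y) dx dy = \frac{11}{32}
E[X] = \frac{5}{8}
E[Y] = \frac{9}{16}
Cov(X,Y) = E[XY] - E[X]E[Y] = - \frac{1}{128}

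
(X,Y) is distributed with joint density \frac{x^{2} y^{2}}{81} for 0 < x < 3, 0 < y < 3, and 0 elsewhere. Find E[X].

f_X(x) = ∫_0^3 \frac{x^{2} y^{2}}{81} dy = \frac{x^{2}}{9}
E[X] = ∫_0^3 x × (\frac{x^{2}}{9}) dx = \frac{9}{4}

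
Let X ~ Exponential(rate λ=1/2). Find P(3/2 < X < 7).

P(3/2 < X < 7) = ∫_{3/2}^{7} f(x) dx
where f(x) = \frac{e^{- \frac{x}{2}}}{2}
= - \frac{1}{e^{\frac{7}{2}}} + e^{- \frac{3}{4}}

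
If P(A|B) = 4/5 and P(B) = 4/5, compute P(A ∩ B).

By definition, P(A|B) = P(A ∩ B) / P(B)
So P(A ∩ B) = P(A|B) × P(B)
= 4/5 × 4/5
= 16/25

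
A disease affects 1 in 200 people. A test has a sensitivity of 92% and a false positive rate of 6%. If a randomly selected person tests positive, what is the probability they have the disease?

Let D = the rare event, + = positive/flagged.
P(D) = 1/200
P(+|D) = 92/100 = 23/25
P(+|D') = 6/100 = 3/50
P(+) = P(+|D)P(D) + P(+|D')P(D')
     = \frac{23}{25} × \frac{1}{200} + \frac{3}{50} × \frac{199}{200}
     = \frac{643}{10000}
P(D|+) = P(+|D)P(D)/P(+) = \frac{46}{643}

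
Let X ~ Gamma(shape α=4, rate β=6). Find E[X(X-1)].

E[X(X-1)] = E[X² - X] = E[X²] - E[X]
E[X] = \frac{2}{3}
E[X²] = Var(X) + (E[X])² = \frac{1}{9} + (\frac{2}{3})² = \frac{5}{9}
E[X(X-1)] = \frac{5}{9} - \frac{2}{3} = - \frac{1}{9}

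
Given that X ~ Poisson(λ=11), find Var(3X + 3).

For X ~ Poisson(λ=11):
Var(X) = 11
Var(3X + 3) = (3)² × Var(X) = 9 × 11 = 99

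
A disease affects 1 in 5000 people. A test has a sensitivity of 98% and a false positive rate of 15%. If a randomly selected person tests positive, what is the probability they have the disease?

Let D = the rare event, + = positive/flagged.
P(D) = 1/5000
P(+|D) = 98/100 = 49/50
P(+|D') = 15/100 = 3/20
P(+) = P(+|D)P(D) + P(+|D')P(D')
     = \frac{49}{50} × \frac{1}{5000} + \frac{3}{20} × \frac{4999}{5000}
     = \frac{75083}{500000}
P(D|+) = P(+|D)P(D)/P(+) = \frac{98}{75083}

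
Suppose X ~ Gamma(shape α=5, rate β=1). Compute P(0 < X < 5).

P(0 < X < 5) = ∫_{0}^{5} f(x) dx
where f(x) = \frac{x^{4} e^{- x}}{24}
= 1 - \frac{523}{8 e^{5}}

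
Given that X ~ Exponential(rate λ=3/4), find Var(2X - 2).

For X ~ Exponential(rate λ=3/4):
Var(X) = \frac{16}{9}
Var(2X - 2) = (2)² × Var(X) = 4 × \frac{16}{9} = \frac{64}{9}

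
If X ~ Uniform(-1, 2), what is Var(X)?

For X ~ Uniform(-1, 2):
Var(X) = \frac{3}{4}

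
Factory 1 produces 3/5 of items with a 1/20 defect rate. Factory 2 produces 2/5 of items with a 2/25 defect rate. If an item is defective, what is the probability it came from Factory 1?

Using Bayes' theorem:
P(F1) = 3/5, P(D|F1) = 1/20
P(F2) = 2/5, P(D|F2) = 2/25
P(D) = P(D|F1)P(F1) + P(D|F2)P(F2)
     = \frac{31}{500}
P(F1|D) = P(D|F1)P(F1) / P(D)
= \frac{15}{31}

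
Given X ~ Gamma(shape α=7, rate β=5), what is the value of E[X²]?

Using the identity E[X²] = Var(X) + (E[X])²:
E[X] = \frac{7}{5}
Var(X) = \frac{7}{25}
E[X²] = \frac{7}{25} + (\frac{7}{5})²
= \frac{56}{25}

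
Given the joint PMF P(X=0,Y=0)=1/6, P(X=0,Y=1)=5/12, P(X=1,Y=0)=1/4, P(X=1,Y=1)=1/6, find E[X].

First find marginal of X:
P(X=0) = 7/12
P(X=1) = 5/12
E[X] = 0 × 7/12 + 1 × 5/12 = 5/12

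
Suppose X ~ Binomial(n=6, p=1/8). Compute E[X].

For X ~ Binomial(n=6, p=1/8), the expected value is:
E[X] = \frac{3}{4}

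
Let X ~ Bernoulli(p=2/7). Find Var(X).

For X ~ Bernoulli(p=2/7):
Var(X) = \frac{10}{49}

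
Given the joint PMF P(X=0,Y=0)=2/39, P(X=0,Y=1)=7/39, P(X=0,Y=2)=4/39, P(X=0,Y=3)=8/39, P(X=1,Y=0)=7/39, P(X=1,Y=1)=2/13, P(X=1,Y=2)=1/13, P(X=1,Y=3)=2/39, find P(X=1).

P(X=1) = P(X=1,Y=0) + P(X=1,Y=1) + P(X=1,Y=2) + P(X=1,Y=3)
= 7/39 + 2/13 + 1/13 + 2/39
= 6/13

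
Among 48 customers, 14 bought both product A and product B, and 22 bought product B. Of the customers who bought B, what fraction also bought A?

P(A ∩ B) = 14/48 = 7/24
P(B) = 22/48 = 11/24
P(A|B) = P(A ∩ B) / P(B) = (7/24) / (11/24) = 7/11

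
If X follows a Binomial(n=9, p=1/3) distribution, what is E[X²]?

Using the identity E[X²] = Var(X) + (E[X])²:
E[X] = 3
Var(X) = 2
E[X²] = 2 + (3)²
= 11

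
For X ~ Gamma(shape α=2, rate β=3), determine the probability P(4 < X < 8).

P(4 < X < 8) = ∫_{4}^{8} f(x) dx
where f(x) = 9 x e^{- 3 x}
= \frac{-25 + 13 e^{12}}{e^{24}}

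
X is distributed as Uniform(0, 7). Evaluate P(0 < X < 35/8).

P(0 < X < 35/8) = ∫_{0}^{35/8} f(x) dx
where f(x) = \frac{1}{7}
= \frac{5}{8}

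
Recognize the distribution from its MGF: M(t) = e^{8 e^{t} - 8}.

The MGF M(t) = e^{8 e^{t} - 8} is the standard form for the Poisson distribution.
Comparing with the known MGF formula identifies: Poisson(λ=8)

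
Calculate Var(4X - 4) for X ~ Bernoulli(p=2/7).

For X ~ Bernoulli(p=2/7):
Var(X) = \frac{10}{49}
Var(4X - 4) = (4)² × Var(X) = 16 × \frac{10}{49} = \frac{160}{49}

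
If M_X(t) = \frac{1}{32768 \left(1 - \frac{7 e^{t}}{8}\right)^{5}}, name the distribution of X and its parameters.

The MGF M(t) = \frac{1}{32768 \left(1 - \frac{7 e^{t}}{8}\right)^{5}} is the standard form for the NegativeBinomial distribution.
Comparing with the known MGF formula identifies: NegBin(r=5, p=1/8), X = failures before r-th success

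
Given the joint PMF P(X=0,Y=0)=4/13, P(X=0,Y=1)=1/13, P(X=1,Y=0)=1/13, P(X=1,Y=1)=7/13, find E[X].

First find marginal of X:
P(X=0) = 5/13
P(X=1) = 8/13
E[X] = 0 × 5/13 + 1 × 8/13 = 8/13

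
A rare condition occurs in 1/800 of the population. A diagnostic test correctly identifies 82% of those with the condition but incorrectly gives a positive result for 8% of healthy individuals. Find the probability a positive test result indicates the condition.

Let D = the rare event, + = positive/flagged.
P(D) = 1/800
P(+|D) = 82/100 = 41/50
P(+|D') = 8/100 = 2/25
P(+) = P(+|D)P(D) + P(+|D')P(D')
     = \frac{41}{50} × \frac{1}{800} + \frac{2}{25} × \frac{799}{800}
     = \frac{3237}{40000}
P(D|+) = P(+|D)P(D)/P(+) = \frac{41}{3237}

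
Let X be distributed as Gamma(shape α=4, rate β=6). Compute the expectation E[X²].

Using the identity E[X²] = Var(X) + (E[X])²:
E[X] = \frac{2}{3}
Var(X) = \frac{1}{9}
E[X²] = \frac{1}{9} + (\frac{2}{3})²
= \frac{5}{9}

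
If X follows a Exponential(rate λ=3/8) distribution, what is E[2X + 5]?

For X ~ Exponential(rate λ=3/8):
E[X] = \frac{8}{3}
E[2X + 5] = 2 × E[X] + 5 = \frac{31}{3}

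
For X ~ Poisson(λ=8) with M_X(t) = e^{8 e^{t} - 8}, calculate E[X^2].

To find E[X^2], compute M^(2)(0):
M^(1)(t) = 8 e^{t} e^{8 e^{t} - 8}
M^(2)(t) = 64 e^{2 t} e^{8 e^{t} - 8} + 8 e^{t} e^{8 e^{t} - 8}
M^(2)(0) = 72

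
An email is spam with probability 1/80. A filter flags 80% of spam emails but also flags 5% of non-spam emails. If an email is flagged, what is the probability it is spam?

Let D = the rare event, + = positive/flagged.
P(D) = 1/80
P(+|D) = 80/100 = 4/5
P(+|D') = 5/100 = 1/20
P(+) = P(+|D)P(D) + P(+|D')P(D')
     = \frac{4}{5} × \frac{1}{80} + \frac{1}{20} × \frac{79}{80}
     = \frac{19}{320}
P(D|+) = P(+|D)P(D)/P(+) = \frac{16}{95}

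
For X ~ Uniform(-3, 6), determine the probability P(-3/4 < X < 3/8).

P(-3/4 < X < 3/8) = ∫_{-3/4}^{3/8} f(x) dx
where f(x) = \frac{1}{9}
= \frac{1}{8}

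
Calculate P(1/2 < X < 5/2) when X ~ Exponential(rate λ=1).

P(1/2 < X < 5/2) = ∫_{1/2}^{5/2} f(x) dx
where f(x) = e^{- x}
= - \frac{1 - e^{2}}{e^{\frac{5}{2}}}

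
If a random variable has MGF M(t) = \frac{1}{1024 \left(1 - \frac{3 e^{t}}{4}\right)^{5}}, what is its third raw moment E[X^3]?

To find E[X^3], compute M^(3)(0):
M^(1)(t) = \frac{15 e^{t}}{4096 \left(1 - \frac{3 e^{t}}{4}\right)^{6}}
M^(2)(t) = \frac{15 e^{t}}{4096 \left(1 - \frac{3 e^{t}}{4}\right)^{6}} + \frac{135 e^{2 t}}{8192 \left(1 - \frac{3 e^{t}}{4}\right)^{7}}
M^(3)(t) = \frac{15 e^{t}}{4096 \left(1 - \frac{3 e^{t}}{4}\right)^{6}} + \frac{405 e^{2 t}}{8192 \left(1 - \frac{3 e^{t}}{4}\right)^{7}} + \frac{2835 e^{3 t}}{32768 \left(1 - \frac{3 e^{t}}{4}\right)^{8}}
M^(3)(0) = 6495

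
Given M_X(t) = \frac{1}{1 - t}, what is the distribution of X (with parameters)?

The MGF M(t) = \frac{1}{1 - t} is the standard form for the Exponential distribution.
Comparing with the known MGF formula identifies: Exponential(rate λ=1)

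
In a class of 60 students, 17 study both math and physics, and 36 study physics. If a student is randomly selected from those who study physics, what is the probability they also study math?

P(A ∩ B) = 17/60
P(B) = 36/60 = 3/5
P(A|B) = P(A ∩ B) / P(B) = (17/60) / (3/5) = 17/36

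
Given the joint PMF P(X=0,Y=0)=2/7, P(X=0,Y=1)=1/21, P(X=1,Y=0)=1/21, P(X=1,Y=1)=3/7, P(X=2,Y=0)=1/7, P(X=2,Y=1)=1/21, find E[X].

First find marginal of X:
P(X=0) = 1/3
P(X=1) = 10/21
P(X=2) = 4/21
E[X] = 0 × 1/3 + 1 × 10/21 + 2 × 4/21 = 6/7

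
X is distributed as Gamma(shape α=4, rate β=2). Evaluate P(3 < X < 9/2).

P(3 < X < 9/2) = ∫_{3}^{9/2} f(x) dx
where f(x) = \frac{8 x^{3} e^{- 2 x}}{3}
= \frac{-172 + 61 e^{3}}{e^{9}}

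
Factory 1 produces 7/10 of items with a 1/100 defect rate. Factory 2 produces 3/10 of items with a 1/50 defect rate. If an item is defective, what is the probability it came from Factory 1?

Using Bayes' theorem:
P(F1) = 7/10, P(D|F1) = 1/100
P(F2) = 3/10, P(D|F2) = 1/50
P(D) = P(D|F1)P(F1) + P(D|F2)P(F2)
     = \frac{13}{1000}
P(F1|D) = P(D|F1)P(F1) / P(D)
= \frac{7}{13}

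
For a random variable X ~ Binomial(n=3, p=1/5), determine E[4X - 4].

For X ~ Binomial(n=3, p=1/5):
E[X] = \frac{3}{5}
E[4X - 4] = 4 × E[X] - 4 = - \frac{8}{5}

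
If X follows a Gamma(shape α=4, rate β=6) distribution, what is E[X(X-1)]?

E[X(X-1)] = E[X² - X] = E[X²] - E[X]
E[X] = \frac{2}{3}
E[X²] = Var(X) + (E[X])² = \frac{1}{9} + (\frac{2}{3})² = \frac{5}{9}
E[X(X-1)] = \frac{5}{9} - \frac{2}{3} = - \frac{1}{9}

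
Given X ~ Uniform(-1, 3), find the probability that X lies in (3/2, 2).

P(3/2 < X < 2) = ∫_{3/2}^{2} f(x) dx
where f(x) = \frac{1}{4}
= \frac{1}{8}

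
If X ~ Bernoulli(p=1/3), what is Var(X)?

For X ~ Bernoulli(p=1/3):
Var(X) = \frac{2}{9}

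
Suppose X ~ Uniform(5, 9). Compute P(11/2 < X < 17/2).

P(11/2 < X < 17/2) = ∫_{11/2}^{17/2} f(x) dx
where f(x) = \frac{1}{4}
= \frac{3}{4}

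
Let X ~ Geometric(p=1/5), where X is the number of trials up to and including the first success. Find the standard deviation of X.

For X ~ Geometric(p=1/5), where X is the number of trials up to and including the first success:
Var(X) = 20
SD(X) = √(Var(X)) = √(20) = 2 \sqrt{5}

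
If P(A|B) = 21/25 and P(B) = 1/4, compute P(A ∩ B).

By definition, P(A|B) = P(A ∩ B) / P(B)
So P(A ∩ B) = P(A|B) × P(B)
= 21/25 × 1/4
= 21/100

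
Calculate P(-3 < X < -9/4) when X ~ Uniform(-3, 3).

P(-3 < X < -9/4) = ∫_{-3}^{-9/4} f(x) dx
where f(x) = \frac{1}{6}
= \frac{1}{8}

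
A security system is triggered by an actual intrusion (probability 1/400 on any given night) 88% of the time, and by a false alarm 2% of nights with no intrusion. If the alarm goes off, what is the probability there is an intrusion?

Let D = the rare event, + = positive/flagged.
P(D) = 1/400
P(+|D) = 88/100 = 22/25
P(+|D') = 2/100 = 1/50
P(+) = P(+|D)P(D) + P(+|D')P(D')
     = \frac{22}{25} × \frac{1}{400} + \frac{1}{50} × \frac{399}{400}
     = \frac{443}{20000}
P(D|+) = P(+|D)P(D)/P(+) = \frac{44}{443}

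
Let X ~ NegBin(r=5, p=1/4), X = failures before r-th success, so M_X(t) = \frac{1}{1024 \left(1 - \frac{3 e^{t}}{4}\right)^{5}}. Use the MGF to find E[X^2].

To find E[X^2], compute M^(2)(0):
M^(1)(t) = \frac{15 e^{t}}{4096 \left(1 - \frac{3 e^{t}}{4}\right)^{6}}
M^(2)(t) = \frac{15 e^{t}}{4096 \left(1 - \frac{3 e^{t}}{4}\right)^{6}} + \frac{135 e^{2 t}}{8192 \left(1 - \frac{3 e^{t}}{4}\right)^{7}}
M^(2)(0) = 285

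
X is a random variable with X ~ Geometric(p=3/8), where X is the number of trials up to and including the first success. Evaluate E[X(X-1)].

E[X(X-1)] = E[X² - X] = E[X²] - E[X]
E[X] = \frac{8}{3}
E[X²] = Var(X) + (E[X])² = \frac{40}{9} + (\frac{8}{3})² = \frac{104}{9}
E[X(X-1)] = \frac{104}{9} - \frac{8}{3} = \frac{80}{9}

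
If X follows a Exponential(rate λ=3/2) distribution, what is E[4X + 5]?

For X ~ Exponential(rate λ=3/2):
E[X] = \frac{2}{3}
E[4X + 5] = 4 × E[X] + 5 = \frac{23}{3}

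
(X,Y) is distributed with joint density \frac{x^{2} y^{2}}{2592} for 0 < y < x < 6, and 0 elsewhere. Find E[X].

f_X(x) = ∫_0^x \frac{x^{2} y^{2}}{2592} dy = \frac{x^{5}}{7776}
E[X] = ∫_0^6 x × (\frac{x^{5}}{7776}) dx = \frac{36}{7}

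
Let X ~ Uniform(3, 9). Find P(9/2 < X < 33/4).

P(9/2 < X < 33/4) = ∫_{9/2}^{33/4} f(x) dx
where f(x) = \frac{1}{6}
= \frac{5}{8}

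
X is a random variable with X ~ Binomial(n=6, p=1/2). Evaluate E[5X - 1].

For X ~ Binomial(n=6, p=1/2):
E[X] = 3
E[5X - 1] = 5 × E[X] - 1 = 14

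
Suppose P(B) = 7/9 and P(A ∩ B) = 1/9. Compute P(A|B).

P(A|B) = P(A ∩ B) / P(B)
= (1/9) / (7/9)
= 1/7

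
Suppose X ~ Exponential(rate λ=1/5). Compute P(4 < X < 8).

P(4 < X < 8) = ∫_{4}^{8} f(x) dx
where f(x) = \frac{e^{- \frac{x}{5}}}{5}
= - \frac{1 - e^{\frac{4}{5}}}{e^{\frac{8}{5}}}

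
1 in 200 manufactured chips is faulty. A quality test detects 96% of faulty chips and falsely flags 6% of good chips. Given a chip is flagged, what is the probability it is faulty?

Let D = the rare event, + = positive/flagged.
P(D) = 1/200
P(+|D) = 96/100 = 24/25
P(+|D') = 6/100 = 3/50
P(+) = P(+|D)P(D) + P(+|D')P(D')
     = \frac{24}{25} × \frac{1}{200} + \frac{3}{50} × \frac{199}{200}
     = \frac{129}{2000}
P(D|+) = P(+|D)P(D)/P(+) = \frac{16}{215}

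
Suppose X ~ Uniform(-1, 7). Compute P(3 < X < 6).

P(3 < X < 6) = ∫_{3}^{6} f(x) dx
where f(x) = \frac{1}{8}
= \frac{3}{8}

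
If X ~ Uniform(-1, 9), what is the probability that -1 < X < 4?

P(-1 < X < 4) = ∫_{-1}^{4} f(x) dx
where f(x) = \frac{1}{10}
= \frac{1}{2}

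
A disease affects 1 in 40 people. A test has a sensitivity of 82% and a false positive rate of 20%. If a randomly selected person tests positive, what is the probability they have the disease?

Let D = the rare event, + = positive/flagged.
P(D) = 1/40
P(+|D) = 82/100 = 41/50
P(+|D') = 20/100 = 1/5
P(+) = P(+|D)P(D) + P(+|D')P(D')
     = \frac{41}{50} × \frac{1}{40} + \frac{1}{5} × \frac{39}{40}
     = \frac{431}{2000}
P(D|+) = P(+|D)P(D)/P(+) = \frac{41}{431}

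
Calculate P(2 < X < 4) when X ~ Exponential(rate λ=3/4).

P(2 < X < 4) = ∫_{2}^{4} f(x) dx
where f(x) = \frac{3 e^{- \frac{3 x}{4}}}{4}
= - \frac{1}{e^{3}} + e^{- \frac{3}{2}}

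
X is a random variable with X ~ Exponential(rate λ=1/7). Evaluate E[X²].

Using the identity E[X²] = Var(X) + (E[X])²:
E[X] = 7
Var(X) = 49
E[X²] = 49 + (7)²
= 98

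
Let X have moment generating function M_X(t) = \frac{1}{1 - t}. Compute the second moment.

To find E[X^2], compute M^(2)(0):
M^(1)(t) = \frac{1}{\left(1 - t\right)^{2}}
M^(2)(t) = \frac{2}{\left(1 - t\right)^{3}}
M^(2)(0) = 2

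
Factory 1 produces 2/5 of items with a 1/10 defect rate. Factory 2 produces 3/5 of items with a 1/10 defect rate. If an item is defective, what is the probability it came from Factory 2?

Using Bayes' theorem:
P(F1) = 2/5, P(D|F1) = 1/10
P(F2) = 3/5, P(D|F2) = 1/10
P(D) = P(D|F1)P(F1) + P(D|F2)P(F2)
     = \frac{1}{10}
P(F2|D) = P(D|F2)P(F2) / P(D)
= \frac{3}{5}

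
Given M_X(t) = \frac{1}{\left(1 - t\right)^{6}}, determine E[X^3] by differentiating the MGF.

To find E[X^3], compute M^(3)(0):
M^(1)(t) = \frac{6}{\left(1 - t\right)^{7}}
M^(2)(t) = \frac{42}{\left(1 - t\right)^{8}}
M^(3)(t) = \frac{336}{\left(1 - t\right)^{9}}
M^(3)(0) = 336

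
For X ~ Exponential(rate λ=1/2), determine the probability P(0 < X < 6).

P(0 < X < 6) = ∫_{0}^{6} f(x) dx
where f(x) = \frac{e^{- \frac{x}{2}}}{2}
= 1 - e^{-3}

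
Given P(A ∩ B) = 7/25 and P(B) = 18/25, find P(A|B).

P(A|B) = P(A ∩ B) / P(B)
= (7/25) / (18/25)
= 7/18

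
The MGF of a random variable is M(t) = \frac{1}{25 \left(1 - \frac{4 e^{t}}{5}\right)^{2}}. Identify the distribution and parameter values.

The MGF M(t) = \frac{1}{25 \left(1 - \frac{4 e^{t}}{5}\right)^{2}} is the standard form for the NegativeBinomial distribution.
Comparing with the known MGF formula identifies: NegBin(r=2, p=1/5), X = failures before r-th success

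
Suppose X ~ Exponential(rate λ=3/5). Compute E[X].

For X ~ Exponential(rate λ=3/5), the expected value is:
E[X] = \frac{5}{3}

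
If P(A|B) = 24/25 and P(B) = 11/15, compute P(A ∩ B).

By definition, P(A|B) = P(A ∩ B) / P(B)
So P(A ∩ B) = P(A|B) × P(B)
= 24/25 × 11/15
= 88/125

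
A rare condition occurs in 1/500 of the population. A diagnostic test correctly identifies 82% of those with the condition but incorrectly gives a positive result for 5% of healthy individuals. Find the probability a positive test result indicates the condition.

Let D = the rare event, + = positive/flagged.
P(D) = 1/500
P(+|D) = 82/100 = 41/50
P(+|D') = 5/100 = 1/20
P(+) = P(+|D)P(D) + P(+|D')P(D')
     = \frac{41}{50} × \frac{1}{500} + \frac{1}{20} × \frac{499}{500}
     = \frac{2577}{50000}
P(D|+) = P(+|D)P(D)/P(+) = \frac{82}{2577}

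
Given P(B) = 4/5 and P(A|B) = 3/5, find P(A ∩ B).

By definition, P(A|B) = P(A ∩ B) / P(B)
So P(A ∩ B) = P(A|B) × P(B)
= 3/5 × 4/5
= 12/25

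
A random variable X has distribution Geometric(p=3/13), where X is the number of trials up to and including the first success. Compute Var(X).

For X ~ Geometric(p=3/13), where X is the number of trials up to and including the first success:
Var(X) = \frac{130}{9}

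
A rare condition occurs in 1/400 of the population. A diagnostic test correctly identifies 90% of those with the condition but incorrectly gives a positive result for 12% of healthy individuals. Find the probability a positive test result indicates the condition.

Let D = the rare event, + = positive/flagged.
P(D) = 1/400
P(+|D) = 90/100 = 9/10
P(+|D') = 12/100 = 3/25
P(+) = P(+|D)P(D) + P(+|D')P(D')
     = \frac{9}{10} × \frac{1}{400} + \frac{3}{25} × \frac{399}{400}
     = \frac{2439}{20000}
P(D|+) = P(+|D)P(D)/P(+) = \frac{5}{271}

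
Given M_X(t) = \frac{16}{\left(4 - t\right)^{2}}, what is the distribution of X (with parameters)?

The MGF M(t) = \frac{16}{\left(4 - t\right)^{2}} is the standard form for the Gamma distribution.
Comparing with the known MGF formula identifies: Gamma(shape α=2, rate β=4)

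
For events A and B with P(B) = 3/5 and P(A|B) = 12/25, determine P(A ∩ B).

By definition, P(A|B) = P(A ∩ B) / P(B)
So P(A ∩ B) = P(A|B) × P(B)
= 12/25 × 3/5
= 36/125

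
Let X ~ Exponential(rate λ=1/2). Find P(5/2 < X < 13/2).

P(5/2 < X < 13/2) = ∫_{5/2}^{13/2} f(x) dx
where f(x) = \frac{e^{- \frac{x}{2}}}{2}
= - \frac{1 - e^{2}}{e^{\frac{13}{4}}}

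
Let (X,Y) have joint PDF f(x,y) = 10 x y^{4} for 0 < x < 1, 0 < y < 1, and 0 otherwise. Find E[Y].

E[Y] = ∫_0^1 ∫_0^1 y × f(x,y) dx dy
= \frac{5}{6}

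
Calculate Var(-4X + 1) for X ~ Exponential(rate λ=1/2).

For X ~ Exponential(rate λ=1/2):
Var(X) = 4
Var(-4X + 1) = (-4)² × Var(X) = 16 × 4 = 64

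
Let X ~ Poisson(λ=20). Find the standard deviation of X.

For X ~ Poisson(λ=20):
Var(X) = 20
SD(X) = √(Var(X)) = √(20) = 2 \sqrt{5}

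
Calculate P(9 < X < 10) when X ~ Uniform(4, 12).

P(9 < X < 10) = ∫_{9}^{10} f(x) dx
where f(x) = \frac{1}{8}
= \frac{1}{8}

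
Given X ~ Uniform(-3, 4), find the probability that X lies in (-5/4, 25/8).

P(-5/4 < X < 25/8) = ∫_{-5/4}^{25/8} f(x) dx
where f(x) = \frac{1}{7}
= \frac{5}{8}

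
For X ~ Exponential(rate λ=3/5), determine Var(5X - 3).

For X ~ Exponential(rate λ=3/5):
Var(X) = \frac{25}{9}
Var(5X - 3) = (5)² × Var(X) = 25 × \frac{25}{9} = \frac{625}{9}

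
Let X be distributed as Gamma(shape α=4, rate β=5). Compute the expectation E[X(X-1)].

E[X(X-1)] = E[X² - X] = E[X²] - E[X]
E[X] = \frac{4}{5}
E[X²] = Var(X) + (E[X])² = \frac{4}{25} + (\frac{4}{5})² = \frac{4}{5}
E[X(X-1)] = \frac{4}{5} - \frac{4}{5} = 0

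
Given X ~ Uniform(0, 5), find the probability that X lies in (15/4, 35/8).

P(15/4 < X < 35/8) = ∫_{15/4}^{35/8} f(x) dx
where f(x) = \frac{1}{5}
= \frac{1}{8}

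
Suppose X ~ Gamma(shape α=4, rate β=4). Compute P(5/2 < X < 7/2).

P(5/2 < X < 7/2) = ∫_{5/2}^{7/2} f(x) dx
where f(x) = \frac{128 x^{3} e^{- 4 x}}{3}
= \frac{-1711 + 683 e^{4}}{3 e^{14}}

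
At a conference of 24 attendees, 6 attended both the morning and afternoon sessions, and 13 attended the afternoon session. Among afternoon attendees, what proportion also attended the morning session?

P(A ∩ B) = 6/24 = 1/4
P(B) = 13/24
P(A|B) = P(A ∩ B) / P(B) = (1/4) / (13/24) = 6/13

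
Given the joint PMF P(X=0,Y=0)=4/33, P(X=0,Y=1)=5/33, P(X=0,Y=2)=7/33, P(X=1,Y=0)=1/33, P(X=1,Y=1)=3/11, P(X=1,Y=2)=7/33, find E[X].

First find marginal of X:
P(X=0) = 16/33
P(X=1) = 17/33
E[X] = 0 × 16/33 + 1 × 17/33 = 17/33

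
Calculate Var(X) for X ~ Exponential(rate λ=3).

For X ~ Exponential(rate λ=3):
Var(X) = \frac{1}{9}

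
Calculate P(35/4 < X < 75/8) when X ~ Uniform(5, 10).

P(35/4 < X < 75/8) = ∫_{35/4}^{75/8} f(x) dx
where f(x) = \frac{1}{5}
= \frac{1}{8}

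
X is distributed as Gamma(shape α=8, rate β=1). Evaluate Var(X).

For X ~ Gamma(shape α=8, rate β=1):
Var(X) = 8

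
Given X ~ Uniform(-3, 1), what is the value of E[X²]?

Using the identity E[X²] = Var(X) + (E[X])²:
E[X] = -1
Var(X) = \frac{4}{3}
E[X²] = \frac{4}{3} + (-1)²
= \frac{7}{3}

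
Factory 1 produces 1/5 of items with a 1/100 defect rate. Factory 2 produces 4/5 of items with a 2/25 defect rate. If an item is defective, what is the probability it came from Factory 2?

Using Bayes' theorem:
P(F1) = 1/5, P(D|F1) = 1/100
P(F2) = 4/5, P(D|F2) = 2/25
P(D) = P(D|F1)P(F1) + P(D|F2)P(F2)
     = \frac{33}{500}
P(F2|D) = P(D|F2)P(F2) / P(D)
= \frac{32}{33}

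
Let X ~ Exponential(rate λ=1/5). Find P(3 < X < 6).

P(3 < X < 6) = ∫_{3}^{6} f(x) dx
where f(x) = \frac{e^{- \frac{x}{5}}}{5}
= - \frac{1 - e^{\frac{3}{5}}}{e^{\frac{6}{5}}}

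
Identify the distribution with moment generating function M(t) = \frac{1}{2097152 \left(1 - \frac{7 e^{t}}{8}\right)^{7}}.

The MGF M(t) = \frac{1}{2097152 \left(1 - \frac{7 e^{t}}{8}\right)^{7}} is the standard form for the NegativeBinomial distribution.
Comparing with the known MGF formula identifies: NegBin(r=7, p=1/8), X = failures before r-th success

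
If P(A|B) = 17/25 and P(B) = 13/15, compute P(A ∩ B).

By definition, P(A|B) = P(A ∩ B) / P(B)
So P(A ∩ B) = P(A|B) × P(B)
= 17/25 × 13/15
= 221/375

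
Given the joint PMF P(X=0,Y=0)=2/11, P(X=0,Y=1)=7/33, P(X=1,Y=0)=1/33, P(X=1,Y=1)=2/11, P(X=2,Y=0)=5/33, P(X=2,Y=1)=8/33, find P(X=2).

P(X=2) = P(X=2,Y=0) + P(X=2,Y=1)
= 5/33 + 8/33
= 13/33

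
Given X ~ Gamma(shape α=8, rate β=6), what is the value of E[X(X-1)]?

E[X(X-1)] = E[X² - X] = E[X²] - E[X]
E[X] = \frac{4}{3}
E[X²] = Var(X) + (E[X])² = \frac{2}{9} + (\frac{4}{3})² = 2
E[X(X-1)] = 2 - \frac{4}{3} = \frac{2}{3}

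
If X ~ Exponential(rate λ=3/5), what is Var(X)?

For X ~ Exponential(rate λ=3/5):
Var(X) = \frac{25}{9}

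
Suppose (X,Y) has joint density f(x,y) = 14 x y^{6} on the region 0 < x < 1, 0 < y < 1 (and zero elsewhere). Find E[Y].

E[Y] = ∫_0^1 ∫_0^1 y × f(x,y) dx dy
= \frac{7}{8}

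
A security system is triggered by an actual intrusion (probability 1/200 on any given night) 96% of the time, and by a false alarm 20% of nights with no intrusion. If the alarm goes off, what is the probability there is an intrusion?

Let D = the rare event, + = positive/flagged.
P(D) = 1/200
P(+|D) = 96/100 = 24/25
P(+|D') = 20/100 = 1/5
P(+) = P(+|D)P(D) + P(+|D')P(D')
     = \frac{24}{25} × \frac{1}{200} + \frac{1}{5} × \frac{199}{200}
     = \frac{1019}{5000}
P(D|+) = P(+|D)P(D)/P(+) = \frac{24}{1019}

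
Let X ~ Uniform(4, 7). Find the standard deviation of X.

For X ~ Uniform(4, 7):
Var(X) = \frac{3}{4}
SD(X) = √(Var(X)) = √(\frac{3}{4}) = \frac{\sqrt{3}}{2}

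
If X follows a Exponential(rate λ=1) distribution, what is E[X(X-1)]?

E[X(X-1)] = E[X² - X] = E[X²] - E[X]
E[X] = 1
E[X²] = Var(X) + (E[X])² = 1 + (1)² = 2
E[X(X-1)] = 2 - 1 = 1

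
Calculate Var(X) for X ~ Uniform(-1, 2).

For X ~ Uniform(-1, 2):
Var(X) = \frac{3}{4}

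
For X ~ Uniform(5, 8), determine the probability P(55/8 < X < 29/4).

P(55/8 < X < 29/4) = ∫_{55/8}^{29/4} f(x) dx
where f(x) = \frac{1}{3}
= \frac{1}{8}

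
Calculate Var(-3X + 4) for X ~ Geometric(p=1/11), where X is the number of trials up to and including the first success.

For X ~ Geometric(p=1/11), where X is the number of trials up to and including the first success:
Var(X) = 110
Var(-3X + 4) = (-3)² × Var(X) = 9 × 110 = 990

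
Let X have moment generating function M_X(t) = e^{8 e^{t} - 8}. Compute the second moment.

To find E[X^2], compute M^(2)(0):
M^(1)(t) = 8 e^{t} e^{8 e^{t} - 8}
M^(2)(t) = 64 e^{2 t} e^{8 e^{t} - 8} + 8 e^{t} e^{8 e^{t} - 8}
M^(2)(0) = 72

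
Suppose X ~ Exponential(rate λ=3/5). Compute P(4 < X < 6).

P(4 < X < 6) = ∫_{4}^{6} f(x) dx
where f(x) = \frac{3 e^{- \frac{3 x}{5}}}{5}
= - \frac{1 - e^{\frac{6}{5}}}{e^{\frac{18}{5}}}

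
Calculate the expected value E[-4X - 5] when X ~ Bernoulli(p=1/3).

For X ~ Bernoulli(p=1/3):
E[X] = \frac{1}{3}
E[-4X - 5] = -4 × E[X] - 5 = - \frac{19}{3}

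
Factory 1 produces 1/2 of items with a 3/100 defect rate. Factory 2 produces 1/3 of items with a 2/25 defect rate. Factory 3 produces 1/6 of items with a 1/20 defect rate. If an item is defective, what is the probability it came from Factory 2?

Using Bayes' theorem:
P(F1) = 1/2, P(D|F1) = 3/100
P(F2) = 1/3, P(D|F2) = 2/25
P(F3) = 1/6, P(D|F3) = 1/20
P(D) = P(D|F1)P(F1) + P(D|F2)P(F2) + P(D|F3)P(F3)
     = \frac{1}{20}
P(F2|D) = P(D|F2)P(F2) / P(D)
= \frac{8}{15}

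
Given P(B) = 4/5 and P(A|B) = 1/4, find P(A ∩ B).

By definition, P(A|B) = P(A ∩ B) / P(B)
So P(A ∩ B) = P(A|B) × P(B)
= 1/4 × 4/5
= 1/5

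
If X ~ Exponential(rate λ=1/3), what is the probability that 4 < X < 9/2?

P(4 < X < 9/2) = ∫_{4}^{9/2} f(x) dx
where f(x) = \frac{e^{- \frac{x}{3}}}{3}
= - \frac{1}{e^{\frac{3}{2}}} + e^{- \frac{4}{3}}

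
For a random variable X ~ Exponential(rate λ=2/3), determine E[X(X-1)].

E[X(X-1)] = E[X² - X] = E[X²] - E[X]
E[X] = \frac{3}{2}
E[X²] = Var(X) + (E[X])² = \frac{9}{4} + (\frac{3}{2})² = \frac{9}{2}
E[X(X-1)] = \frac{9}{2} - \frac{3}{2} = 3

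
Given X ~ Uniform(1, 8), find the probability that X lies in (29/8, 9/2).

P(29/8 < X < 9/2) = ∫_{29/8}^{9/2} f(x) dx
where f(x) = \frac{1}{7}
= \frac{1}{8}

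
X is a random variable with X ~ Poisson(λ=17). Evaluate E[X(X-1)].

E[X(X-1)] = E[X² - X] = E[X²] - E[X]
E[X] = 17
E[X²] = Var(X) + (E[X])² = 17 + (17)² = 306
E[X(X-1)] = 306 - 17 = 289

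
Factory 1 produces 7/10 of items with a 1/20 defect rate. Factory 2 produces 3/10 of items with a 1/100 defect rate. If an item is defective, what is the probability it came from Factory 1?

Using Bayes' theorem:
P(F1) = 7/10, P(D|F1) = 1/20
P(F2) = 3/10, P(D|F2) = 1/100
P(D) = P(D|F1)P(F1) + P(D|F2)P(F2)
     = \frac{19}{500}
P(F1|D) = P(D|F1)P(F1) / P(D)
= \frac{35}{38}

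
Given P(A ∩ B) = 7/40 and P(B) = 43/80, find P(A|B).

P(A|B) = P(A ∩ B) / P(B)
= (7/40) / (43/80)
= 14/43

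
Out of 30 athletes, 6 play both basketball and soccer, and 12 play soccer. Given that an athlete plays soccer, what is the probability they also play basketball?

P(A ∩ B) = 6/30 = 1/5
P(B) = 12/30 = 2/5
P(A|B) = P(A ∩ B) / P(B) = (1/5) / (2/5) = 1/2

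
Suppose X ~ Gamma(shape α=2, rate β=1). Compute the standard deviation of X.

For X ~ Gamma(shape α=2, rate β=1):
Var(X) = 2
SD(X) = √(Var(X)) = √(2) = \sqrt{2}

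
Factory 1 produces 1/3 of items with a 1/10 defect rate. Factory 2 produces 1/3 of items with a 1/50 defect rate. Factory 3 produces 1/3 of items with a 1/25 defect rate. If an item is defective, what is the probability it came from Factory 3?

Using Bayes' theorem:
P(F1) = 1/3, P(D|F1) = 1/10
P(F2) = 1/3, P(D|F2) = 1/50
P(F3) = 1/3, P(D|F3) = 1/25
P(D) = P(D|F1)P(F1) + P(D|F2)P(F2) + P(D|F3)P(F3)
     = \frac{4}{75}
P(F3|D) = P(D|F3)P(F3) / P(D)
= \frac{1}{4}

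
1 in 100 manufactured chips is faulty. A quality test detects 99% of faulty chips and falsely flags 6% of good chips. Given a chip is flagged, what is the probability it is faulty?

Let D = the rare event, + = positive/flagged.
P(D) = 1/100
P(+|D) = 99/100
P(+|D') = 6/100 = 3/50
P(+) = P(+|D)P(D) + P(+|D')P(D')
     = \frac{99}{100} × \frac{1}{100} + \frac{3}{50} × \frac{99}{100}
     = \frac{693}{10000}
P(D|+) = P(+|D)P(D)/P(+) = \frac{1}{7}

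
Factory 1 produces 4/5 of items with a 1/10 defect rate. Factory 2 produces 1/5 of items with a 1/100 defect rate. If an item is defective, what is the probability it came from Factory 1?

Using Bayes' theorem:
P(F1) = 4/5, P(D|F1) = 1/10
P(F2) = 1/5, P(D|F2) = 1/100
P(D) = P(D|F1)P(F1) + P(D|F2)P(F2)
     = \frac{41}{500}
P(F1|D) = P(D|F1)P(F1) / P(D)
= \frac{40}{41}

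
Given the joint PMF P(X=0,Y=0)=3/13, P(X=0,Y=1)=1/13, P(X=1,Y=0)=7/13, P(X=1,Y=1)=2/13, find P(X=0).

P(X=0) = P(X=0,Y=0) + P(X=0,Y=1)
= 3/13 + 1/13
= 4/13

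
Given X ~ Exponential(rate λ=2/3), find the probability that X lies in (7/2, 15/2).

P(7/2 < X < 15/2) = ∫_{7/2}^{15/2} f(x) dx
where f(x) = \frac{2 e^{- \frac{2 x}{3}}}{3}
= - \frac{1}{e^{5}} + e^{- \frac{7}{3}}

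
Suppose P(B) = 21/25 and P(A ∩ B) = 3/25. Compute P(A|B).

P(A|B) = P(A ∩ B) / P(B)
= (3/25) / (21/25)
= 1/7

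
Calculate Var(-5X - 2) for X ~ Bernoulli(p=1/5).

For X ~ Bernoulli(p=1/5):
Var(X) = \frac{4}{25}
Var(-5X - 2) = (-5)² × Var(X) = 25 × \frac{4}{25} = 4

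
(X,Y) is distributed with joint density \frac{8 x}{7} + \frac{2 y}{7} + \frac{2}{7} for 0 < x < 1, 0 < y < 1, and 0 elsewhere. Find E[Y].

E[Y] = ∫_0^1 ∫_0^1 y × f(x,y) dx dy
= \frac{11}{21}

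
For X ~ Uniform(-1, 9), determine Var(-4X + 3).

For X ~ Uniform(-1, 9):
Var(X) = \frac{25}{3}
Var(-4X + 3) = (-4)² × Var(X) = 16 × \frac{25}{3} = \frac{400}{3}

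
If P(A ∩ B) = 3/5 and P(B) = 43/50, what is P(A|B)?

P(A|B) = P(A ∩ B) / P(B)
= (3/5) / (43/50)
= 30/43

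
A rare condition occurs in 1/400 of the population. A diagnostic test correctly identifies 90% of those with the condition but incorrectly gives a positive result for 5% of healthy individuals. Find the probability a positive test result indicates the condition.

Let D = the rare event, + = positive/flagged.
P(D) = 1/400
P(+|D) = 90/100 = 9/10
P(+|D') = 5/100 = 1/20
P(+) = P(+|D)P(D) + P(+|D')P(D')
     = \frac{9}{10} × \frac{1}{400} + \frac{1}{20} × \frac{399}{400}
     = \frac{417}{8000}
P(D|+) = P(+|D)P(D)/P(+) = \frac{6}{139}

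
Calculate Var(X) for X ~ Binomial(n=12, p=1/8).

For X ~ Binomial(n=12, p=1/8):
Var(X) = \frac{21}{16}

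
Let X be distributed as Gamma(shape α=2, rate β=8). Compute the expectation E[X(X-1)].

E[X(X-1)] = E[X² - X] = E[X²] - E[X]
E[X] = \frac{1}{4}
E[X²] = Var(X) + (E[X])² = \frac{1}{32} + (\frac{1}{4})² = \frac{3}{32}
E[X(X-1)] = \frac{3}{32} - \frac{1}{4} = - \frac{5}{32}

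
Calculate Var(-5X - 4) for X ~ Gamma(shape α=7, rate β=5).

For X ~ Gamma(shape α=7, rate β=5):
Var(X) = \frac{7}{25}
Var(-5X - 4) = (-5)² × Var(X) = 25 × \frac{7}{25} = 7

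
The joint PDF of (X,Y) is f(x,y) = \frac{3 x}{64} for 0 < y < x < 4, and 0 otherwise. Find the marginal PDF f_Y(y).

f_Y(y) = ∫_y^4 \frac{3 x}{64} dx = \frac{3}{8} - \frac{3 y^{2}}{128}
for 0 < y < 4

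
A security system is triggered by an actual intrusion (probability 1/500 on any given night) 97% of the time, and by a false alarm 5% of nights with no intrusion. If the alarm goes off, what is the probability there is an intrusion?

Let D = the rare event, + = positive/flagged.
P(D) = 1/500
P(+|D) = 97/100
P(+|D') = 5/100 = 1/20
P(+) = P(+|D)P(D) + P(+|D')P(D')
     = \frac{97}{100} × \frac{1}{500} + \frac{1}{20} × \frac{499}{500}
     = \frac{162}{3125}
P(D|+) = P(+|D)P(D)/P(+) = \frac{97}{2592}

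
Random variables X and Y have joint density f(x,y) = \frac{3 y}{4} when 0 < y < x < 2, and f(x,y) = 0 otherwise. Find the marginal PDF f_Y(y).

f_Y(y) = ∫_y^2 \frac{3 y}{4} dx = \frac{3 y \left(2 - y\right)}{4}
for 0 < y < 2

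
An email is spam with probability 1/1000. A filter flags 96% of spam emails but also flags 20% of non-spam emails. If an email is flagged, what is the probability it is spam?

Let D = the rare event, + = positive/flagged.
P(D) = 1/1000
P(+|D) = 96/100 = 24/25
P(+|D') = 20/100 = 1/5
P(+) = P(+|D)P(D) + P(+|D')P(D')
     = \frac{24}{25} × \frac{1}{1000} + \frac{1}{5} × \frac{999}{1000}
     = \frac{5019}{25000}
P(D|+) = P(+|D)P(D)/P(+) = \frac{8}{1673}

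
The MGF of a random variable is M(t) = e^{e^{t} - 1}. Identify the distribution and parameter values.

The MGF M(t) = e^{e^{t} - 1} is the standard form for the Poisson distribution.
Comparing with the known MGF formula identifies: Poisson(λ=1)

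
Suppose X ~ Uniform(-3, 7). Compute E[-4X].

For X ~ Uniform(-3, 7):
E[X] = 2
E[-4X] = -4 × E[X] + 0 = -8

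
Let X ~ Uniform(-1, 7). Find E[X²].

Using the identity E[X²] = Var(X) + (E[X])²:
E[X] = 3
Var(X) = \frac{16}{3}
E[X²] = \frac{16}{3} + (3)²
= \frac{43}{3}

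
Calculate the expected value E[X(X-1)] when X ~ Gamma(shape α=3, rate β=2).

E[X(X-1)] = E[X² - X] = E[X²] - E[X]
E[X] = \frac{3}{2}
E[X²] = Var(X) + (E[X])² = \frac{3}{4} + (\frac{3}{2})² = 3
E[X(X-1)] = 3 - \frac{3}{2} = \frac{3}{2}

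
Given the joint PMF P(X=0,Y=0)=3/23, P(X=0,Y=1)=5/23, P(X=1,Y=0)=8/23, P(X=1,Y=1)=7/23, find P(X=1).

P(X=1) = P(X=1,Y=0) + P(X=1,Y=1)
= 8/23 + 7/23
= 15/23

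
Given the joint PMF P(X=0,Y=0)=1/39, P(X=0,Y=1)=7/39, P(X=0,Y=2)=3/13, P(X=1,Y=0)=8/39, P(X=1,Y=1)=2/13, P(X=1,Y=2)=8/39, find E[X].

First find marginal of X:
P(X=0) = 17/39
P(X=1) = 22/39
E[X] = 0 × 17/39 + 1 × 22/39 = 22/39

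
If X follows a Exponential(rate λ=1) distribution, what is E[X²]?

Using the identity E[X²] = Var(X) + (E[X])²:
E[X] = 1
Var(X) = 1
E[X²] = 1 + (1)²
= 2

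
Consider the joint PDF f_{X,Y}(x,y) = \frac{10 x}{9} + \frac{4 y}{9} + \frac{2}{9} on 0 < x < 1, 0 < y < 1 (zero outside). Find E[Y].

E[Y] = ∫_0^1 ∫_0^1 y × f(x,y) dx dy
= \frac{29}{54}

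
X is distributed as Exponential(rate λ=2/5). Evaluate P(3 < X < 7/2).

P(3 < X < 7/2) = ∫_{3}^{7/2} f(x) dx
where f(x) = \frac{2 e^{- \frac{2 x}{5}}}{5}
= - \frac{1 - e^{\frac{1}{5}}}{e^{\frac{7}{5}}}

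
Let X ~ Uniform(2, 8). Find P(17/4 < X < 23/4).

P(17/4 < X < 23/4) = ∫_{17/4}^{23/4} f(x) dx
where f(x) = \frac{1}{6}
= \frac{1}{4}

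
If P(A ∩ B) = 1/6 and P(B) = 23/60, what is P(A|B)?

P(A|B) = P(A ∩ B) / P(B)
= (1/6) / (23/60)
= 10/23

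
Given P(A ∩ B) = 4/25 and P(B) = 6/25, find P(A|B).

P(A|B) = P(A ∩ B) / P(B)
= (4/25) / (6/25)
= 2/3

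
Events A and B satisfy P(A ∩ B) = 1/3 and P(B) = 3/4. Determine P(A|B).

P(A|B) = P(A ∩ B) / P(B)
= (1/3) / (3/4)
= 4/9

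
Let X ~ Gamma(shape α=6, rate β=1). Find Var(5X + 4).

For X ~ Gamma(shape α=6, rate β=1):
Var(X) = 6
Var(5X + 4) = (5)² × Var(X) = 25 × 6 = 150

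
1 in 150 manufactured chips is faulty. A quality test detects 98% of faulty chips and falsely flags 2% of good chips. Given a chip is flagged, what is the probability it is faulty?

Let D = the rare event, + = positive/flagged.
P(D) = 1/150
P(+|D) = 98/100 = 49/50
P(+|D') = 2/100 = 1/50
P(+) = P(+|D)P(D) + P(+|D')P(D')
     = \frac{49}{50} × \frac{1}{150} + \frac{1}{50} × \frac{149}{150}
     = \frac{33}{1250}
P(D|+) = P(+|D)P(D)/P(+) = \frac{49}{198}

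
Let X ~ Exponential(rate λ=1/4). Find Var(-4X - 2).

For X ~ Exponential(rate λ=1/4):
Var(X) = 16
Var(-4X - 2) = (-4)² × Var(X) = 16 × 16 = 256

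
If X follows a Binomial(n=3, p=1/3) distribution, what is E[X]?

For X ~ Binomial(n=3, p=1/3), the expected value is:
E[X] = 1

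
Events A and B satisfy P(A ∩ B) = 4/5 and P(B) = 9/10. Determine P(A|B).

P(A|B) = P(A ∩ B) / P(B)
= (4/5) / (9/10)
= 8/9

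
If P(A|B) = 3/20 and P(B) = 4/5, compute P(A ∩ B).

By definition, P(A|B) = P(A ∩ B) / P(B)
So P(A ∩ B) = P(A|B) × P(B)
= 3/20 × 4/5
= 3/25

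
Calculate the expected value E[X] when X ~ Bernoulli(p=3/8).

For X ~ Bernoulli(p=3/8), the expected value is:
E[X] = \frac{3}{8}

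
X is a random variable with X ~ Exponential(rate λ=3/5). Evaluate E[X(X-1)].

E[X(X-1)] = E[X² - X] = E[X²] - E[X]
E[X] = \frac{5}{3}
E[X²] = Var(X) + (E[X])² = \frac{25}{9} + (\frac{5}{3})² = \frac{50}{9}
E[X(X-1)] = \frac{50}{9} - \frac{5}{3} = \frac{35}{9}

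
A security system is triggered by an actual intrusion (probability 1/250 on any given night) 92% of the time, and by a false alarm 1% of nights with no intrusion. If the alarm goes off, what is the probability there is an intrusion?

Let D = the rare event, + = positive/flagged.
P(D) = 1/250
P(+|D) = 92/100 = 23/25
P(+|D') = 1/100
P(+) = P(+|D)P(D) + P(+|D')P(D')
     = \frac{23}{25} × \frac{1}{250} + \frac{1}{100} × \frac{249}{250}
     = \frac{341}{25000}
P(D|+) = P(+|D)P(D)/P(+) = \frac{92}{341}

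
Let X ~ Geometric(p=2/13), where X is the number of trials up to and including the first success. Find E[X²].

Using the identity E[X²] = Var(X) + (E[X])²:
E[X] = \frac{13}{2}
Var(X) = \frac{143}{4}
E[X²] = \frac{143}{4} + (\frac{13}{2})²
= 78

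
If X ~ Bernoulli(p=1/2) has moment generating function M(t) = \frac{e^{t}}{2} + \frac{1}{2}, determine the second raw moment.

To find E[X^2], compute M^(2)(0):
M^(1)(t) = \frac{e^{t}}{2}
M^(2)(t) = \frac{e^{t}}{2}
M^(2)(0) = \frac{1}{2}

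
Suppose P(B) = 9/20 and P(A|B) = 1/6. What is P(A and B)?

By definition, P(A|B) = P(A ∩ B) / P(B)
So P(A ∩ B) = P(A|B) × P(B)
= 1/6 × 9/20
= 3/40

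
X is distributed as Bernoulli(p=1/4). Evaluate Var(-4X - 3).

For X ~ Bernoulli(p=1/4):
Var(X) = \frac{3}{16}
Var(-4X - 3) = (-4)² × Var(X) = 16 × \frac{3}{16} = 3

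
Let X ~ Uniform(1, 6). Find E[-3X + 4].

For X ~ Uniform(1, 6):
E[X] = \frac{7}{2}
E[-3X + 4] = -3 × E[X] + 4 = - \frac{13}{2}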